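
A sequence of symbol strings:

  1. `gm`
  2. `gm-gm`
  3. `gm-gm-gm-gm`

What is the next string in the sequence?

s(k+1) = s(k)·-·s(k) — each term doubles the last with '-' between the halves.
One more doubling of gm-gm-gm-gm gives the answer.

gm-gm-gm-gm-gm-gm-gm-gm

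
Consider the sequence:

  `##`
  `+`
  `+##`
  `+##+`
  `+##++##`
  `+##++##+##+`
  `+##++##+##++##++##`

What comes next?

+##++##+##++##++##+##++##+##+

From term 3 onward, concatenate the last term with the second-to-last: +·## = +##, +##·+ = +##+, …
So term 8 is +##++##+##++##++##·+##++##+##+.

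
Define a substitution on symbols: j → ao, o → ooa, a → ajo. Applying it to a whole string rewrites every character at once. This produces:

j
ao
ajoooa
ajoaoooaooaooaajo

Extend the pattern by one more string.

Replace each of the 17 characters of ajoaoooaooaooaajo in place — ajo ao ooa ajo ooa ooa ooa ajo ooa ooa ajo ooa ooa ajo ajo ao ooa — and concatenate.

ajoaoooaajoooaooaooaajoooaooaajoooaooaajoajoaoooa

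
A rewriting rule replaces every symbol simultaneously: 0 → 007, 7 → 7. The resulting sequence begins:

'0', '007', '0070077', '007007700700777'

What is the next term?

Rewriting the 15 symbols of 007007700700777 one by one yields 007 007 7 007 007 7 7 007 007 7 007 007 7 7 7; concatenated:

0070077007007770070077007007777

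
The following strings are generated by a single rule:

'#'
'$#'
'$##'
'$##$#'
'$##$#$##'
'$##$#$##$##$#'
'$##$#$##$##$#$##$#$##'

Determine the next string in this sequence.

$##$#$##$##$#$##$#$##$##$#$##$##$#

From term 3 onward, concatenate the last term with the second-to-last: $#·# = $##, $##·$# = $##$#, …
Continuing: $##$#$##$##$#$##$#$## · $##$#$##$##$# gives term 8.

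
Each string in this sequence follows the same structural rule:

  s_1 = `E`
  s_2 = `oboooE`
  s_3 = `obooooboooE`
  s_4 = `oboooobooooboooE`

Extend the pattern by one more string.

obooooboooobooooboooE

Every step adds obooo at the front: s(k+1) = obooo·s(k).
So the next term is obooo·oboooobooooboooE.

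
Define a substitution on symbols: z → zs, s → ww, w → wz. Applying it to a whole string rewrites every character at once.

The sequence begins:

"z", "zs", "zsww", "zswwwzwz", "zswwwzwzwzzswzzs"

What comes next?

zswwwzwzwzzswzzswzzszswwwzzszsww

φ(zswwwzwzwzzswzzs) expands symbol-by-symbol to zs ww wz wz wz zs wz zs wz zs zs ww wz zs zs ww; joining the 16 pieces gives the next term.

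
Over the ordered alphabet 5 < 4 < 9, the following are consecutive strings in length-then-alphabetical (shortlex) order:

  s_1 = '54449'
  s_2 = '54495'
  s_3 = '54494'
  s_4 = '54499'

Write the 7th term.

54959

Advancing 3 positions from 54499 through 54499 → 54955 → 54954 reaches term 7.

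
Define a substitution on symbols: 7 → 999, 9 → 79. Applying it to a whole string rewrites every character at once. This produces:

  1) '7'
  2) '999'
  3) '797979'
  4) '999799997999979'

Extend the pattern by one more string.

797979999797979799997979797999979

φ(999799997999979) expands symbol-by-symbol to 79 79 79 999 79 79 79 79 999 79 79 79 79 999 79; joining the 15 pieces gives the next term.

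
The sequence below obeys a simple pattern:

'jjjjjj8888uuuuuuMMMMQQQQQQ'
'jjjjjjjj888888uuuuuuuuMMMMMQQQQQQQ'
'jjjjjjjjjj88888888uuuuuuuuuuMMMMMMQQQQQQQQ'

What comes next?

Reading off run lengths: j runs 6, 8, 10; 8 runs 4, 6, 8; u runs 6, 8, 10; M runs 4, 5, 6; Q runs 6, 7, 8 — each is linear in n, where the shown terms are n = 3, 4, 5.
Setting n = 6 gives 12, 10, 12, 7, 9 characters in each block.

jjjjjjjjjjjj8888888888uuuuuuuuuuuuMMMMMMMQQQQQQQQQ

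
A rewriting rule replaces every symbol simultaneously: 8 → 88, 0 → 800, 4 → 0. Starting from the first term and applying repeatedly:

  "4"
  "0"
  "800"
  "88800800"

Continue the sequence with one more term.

88888880080088800800

Apply φ to 88800800 symbol by symbol: 8→88, 8→88, 8→88, 0→800, 0→800, 8→88, 0→800, 0→800; joined: 88 88 88 800 800 88 800 800.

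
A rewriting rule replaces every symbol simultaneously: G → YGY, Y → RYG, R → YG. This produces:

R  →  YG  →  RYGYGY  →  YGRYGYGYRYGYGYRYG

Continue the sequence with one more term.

RYGYGYYGRYGYGYRYGYGYRYGYGRYGYGYRYGYGYRYGYGRYGYGY

Applying the rule to each of the 17 symbols of YGRYGYGYRYGYGYRYG gives the pieces RYG YGY YG RYG YGY RYG YGY RYG YG RYG YGY RYG YGY RYG YG RYG YGY, which concatenate to the answer.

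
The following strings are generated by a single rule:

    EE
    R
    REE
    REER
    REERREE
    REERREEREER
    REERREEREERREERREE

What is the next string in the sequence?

Each term (from the third on) is the previous term followed by the one before it: term 3 = R·EE = REE.
Continuing: REERREEREERREERREE · REERREEREER gives term 8.

REERREEREERREERREEREERREEREER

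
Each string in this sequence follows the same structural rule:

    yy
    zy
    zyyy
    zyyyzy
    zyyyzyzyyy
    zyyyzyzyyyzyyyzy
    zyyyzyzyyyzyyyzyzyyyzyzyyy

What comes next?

From term 3 onward, concatenate the last term with the second-to-last: zy·yy = zyyy, zyyy·zy = zyyyzy, …
The next term joins zyyyzyzyyyzyyyzyzyyyzyzyyy and zyyyzyzyyyzyyyzy.

zyyyzyzyyyzyyyzyzyyyzyzyyyzyyyzyzyyyzyyyzy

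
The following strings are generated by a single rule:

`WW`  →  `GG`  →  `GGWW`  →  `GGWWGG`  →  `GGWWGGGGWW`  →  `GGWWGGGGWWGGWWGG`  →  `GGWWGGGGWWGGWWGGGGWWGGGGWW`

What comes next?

GGWWGGGGWWGGWWGGGGWWGGGGWWGGWWGGGGWWGGWWGG

Each term (from the third on) is the previous term followed by the one before it: term 3 = GG·WW = GGWW.
So term 8 is GGWWGGGGWWGGWWGGGGWWGGGGWW·GGWWGGGGWWGGWWGG.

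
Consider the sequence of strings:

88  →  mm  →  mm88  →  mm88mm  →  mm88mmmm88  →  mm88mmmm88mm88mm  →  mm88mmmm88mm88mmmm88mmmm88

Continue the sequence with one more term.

mm88mmmm88mm88mmmm88mmmm88mm88mmmm88mm88mm

From term 3 onward, concatenate the last term with the second-to-last: mm·88 = mm88, mm88·mm = mm88mm, …
Continuing: mm88mmmm88mm88mmmm88mmmm88 · mm88mmmm88mm88mm gives term 8.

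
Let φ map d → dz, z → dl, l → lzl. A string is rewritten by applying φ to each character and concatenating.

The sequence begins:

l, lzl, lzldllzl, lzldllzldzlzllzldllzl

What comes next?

Applying the rule to each of the 21 symbols of lzldllzldzlzllzldllzl gives the pieces lzl dl lzl dz lzl lzl dl lzl dz dl lzl dl lzl lzl dl lzl dz lzl lzl dl lzl, which concatenate to the answer.

lzldllzldzlzllzldllzldzdllzldllzllzldllzldzlzllzldllzl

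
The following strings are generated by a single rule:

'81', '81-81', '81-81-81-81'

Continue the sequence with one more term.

s(k+1) = s(k)·-·s(k) — each term doubles the last with '-' between the halves.
One more doubling of 81-81-81-81 gives the answer.

81-81-81-81-81-81-81-81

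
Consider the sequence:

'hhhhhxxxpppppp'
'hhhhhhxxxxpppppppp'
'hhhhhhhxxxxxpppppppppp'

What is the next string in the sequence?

Reading off run lengths: h runs 5, 6, 7; x runs 3, 4, 5; p runs 6, 8, 10 — each is linear in n, where the shown terms are n = 3, 4, 5.
For the next term, n = 6, so the run lengths are 8, 6, 12.

hhhhhhhhxxxxxxpppppppppppp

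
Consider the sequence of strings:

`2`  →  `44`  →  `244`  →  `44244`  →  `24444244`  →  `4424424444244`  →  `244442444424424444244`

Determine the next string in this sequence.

This is a Fibonacci-style word recurrence s(k) = s(k−2)·s(k−1): e.g. 2·44 = 244.
So term 8 is 4424424444244·244442444424424444244.

4424424444244244442444424424444244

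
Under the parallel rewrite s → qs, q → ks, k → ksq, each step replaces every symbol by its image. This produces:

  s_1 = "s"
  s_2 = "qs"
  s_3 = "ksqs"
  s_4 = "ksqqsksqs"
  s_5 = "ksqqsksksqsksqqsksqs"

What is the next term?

Replace each of the 20 characters of ksqqsksksqsksqqsksqs in place — ksq qs ks ks qs ksq qs ksq qs ks qs ksq qs ks ks qs ksq qs ks qs — and concatenate.

ksqqsksksqsksqqsksqqsksqsksqqsksksqsksqqsksqs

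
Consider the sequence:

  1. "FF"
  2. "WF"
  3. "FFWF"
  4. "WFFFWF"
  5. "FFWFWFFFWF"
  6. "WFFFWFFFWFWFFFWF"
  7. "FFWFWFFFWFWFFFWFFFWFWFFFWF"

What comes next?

WFFFWFFFWFWFFFWFFFWFWFFFWFWFFFWFFFWFWFFFWF

This is a Fibonacci-style word recurrence s(k) = s(k−2)·s(k−1): e.g. FF·WF = FFWF.
The next term joins WFFFWFFFWFWFFFWF and FFWFWFFFWFWFFFWFFFWFWFFFWF.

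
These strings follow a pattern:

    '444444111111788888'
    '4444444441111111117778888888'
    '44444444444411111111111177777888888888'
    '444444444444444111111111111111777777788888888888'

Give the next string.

Term n consists of 3n+3 4's, followed by 3n+3 1's, followed by 2n-1 7's, followed by 2n+3 8's (n = 1, 2, …).
Setting n = 5 gives 18, 18, 9, 13 characters in each block.

4444444444444444441111111111111111117777777778888888888888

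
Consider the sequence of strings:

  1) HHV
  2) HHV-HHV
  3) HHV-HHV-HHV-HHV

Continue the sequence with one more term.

s(k+1) = s(k)·-·s(k) — each term doubles the last with '-' between the halves.
Doubling HHV-HHV-HHV-HHV with '-' between the halves:

HHV-HHV-HHV-HHV-HHV-HHV-HHV-HHV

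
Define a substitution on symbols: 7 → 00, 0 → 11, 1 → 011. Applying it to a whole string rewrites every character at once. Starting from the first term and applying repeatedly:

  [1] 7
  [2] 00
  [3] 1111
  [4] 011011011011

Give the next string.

Apply φ to 011011011011 symbol by symbol: 0→11, 1→011, 1→011, 0→11, 1→011, 1→011, 0→11, 1→011, 1→011, 0→11, 1→011, 1→011; joined: 11 011 011 11 011 011 11 011 011 11 011 011.

11011011110110111101101111011011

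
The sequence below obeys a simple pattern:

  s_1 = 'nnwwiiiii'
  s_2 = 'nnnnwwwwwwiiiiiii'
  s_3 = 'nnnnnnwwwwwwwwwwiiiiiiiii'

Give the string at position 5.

nnnnnnnnnnwwwwwwwwwwwwwwwwwwiiiiiiiiiiiii

Each string has the form n^{2n} w^{4n-2} i^{2n+3} (n = 1, 2, …).
Setting n = 5 gives 10, 18, 13 characters in each block.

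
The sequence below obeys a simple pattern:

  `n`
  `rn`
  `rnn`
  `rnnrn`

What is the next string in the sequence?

rnnrnrnn

Each term (from the third on) is the previous term followed by the one before it: term 3 = rn·n = rnn.
So term 5 is rnnrn·rnn.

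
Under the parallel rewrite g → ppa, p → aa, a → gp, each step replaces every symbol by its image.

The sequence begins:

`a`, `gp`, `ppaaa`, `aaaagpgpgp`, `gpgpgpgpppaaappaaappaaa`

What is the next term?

Rewriting the 23 symbols of gpgpgpgpppaaappaaappaaa one by one yields ppa aa ppa aa ppa aa ppa aa aa aa gp gp gp aa aa gp gp gp aa aa gp gp gp; concatenated:

ppaaappaaappaaappaaaaaaagpgpgpaaaagpgpgpaaaagpgpgp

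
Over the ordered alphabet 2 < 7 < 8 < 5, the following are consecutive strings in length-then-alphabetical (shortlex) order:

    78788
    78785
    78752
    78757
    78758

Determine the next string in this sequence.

Treat 78758 as a base-4 numeral over the given alphabet and add one, carrying through any trailing 5's.

78755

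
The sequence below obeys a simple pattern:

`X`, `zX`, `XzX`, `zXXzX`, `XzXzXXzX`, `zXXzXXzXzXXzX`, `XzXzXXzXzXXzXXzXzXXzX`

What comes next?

zXXzXXzXzXXzXXzXzXXzXzXXzXXzXzXXzX

From term 3 onward, concatenate the second-to-last term with the last: X·zX = XzX, zX·XzX = zXXzX, …
Continuing: zXXzXXzXzXXzX · XzXzXXzXzXXzXXzXzXXzX gives term 8.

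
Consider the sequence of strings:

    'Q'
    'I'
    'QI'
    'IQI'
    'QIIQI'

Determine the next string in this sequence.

From term 3 onward, concatenate the second-to-last term with the last: Q·I = QI, I·QI = IQI, …
Continuing: IQI · QIIQI gives term 6.

IQIQIIQI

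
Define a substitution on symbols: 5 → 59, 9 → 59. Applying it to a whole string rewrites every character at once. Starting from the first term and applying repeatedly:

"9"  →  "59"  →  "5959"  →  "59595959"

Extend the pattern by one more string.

Rewriting each symbol of 59595959: 5→59, 9→59, 5→59, 9→59, 5→59, 9→59, 5→59, 9→59, which concatenates to 59 59 59 59 59 59 59 59.

5959595959595959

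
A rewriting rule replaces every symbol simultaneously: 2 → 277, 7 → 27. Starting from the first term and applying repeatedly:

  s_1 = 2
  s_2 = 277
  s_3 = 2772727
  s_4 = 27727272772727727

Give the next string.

27727272772727727277272727727277272727727

φ(27727272772727727) expands symbol-by-symbol to 277 27 27 277 27 277 27 277 27 27 277 27 277 27 27 277 27; joining the 17 pieces gives the next term.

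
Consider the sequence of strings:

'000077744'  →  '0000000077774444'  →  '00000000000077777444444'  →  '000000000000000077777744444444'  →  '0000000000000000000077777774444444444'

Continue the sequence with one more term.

00000000000000000000000077777777444444444444

Reading off run lengths: 0 runs 4, 8, 12, 16, 20; 7 runs 3, 4, 5, 6, 7; 4 runs 2, 4, 6, 8, 10 — each is linear in n (n = 1, 2, …).
For the next term, n = 6, so the run lengths are 24, 8, 12.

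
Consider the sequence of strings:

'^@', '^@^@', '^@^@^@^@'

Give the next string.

Each string is two copies of the previous one concatenated.
So the next term is two copies of ^@^@^@^@.

^@^@^@^@^@^@^@^@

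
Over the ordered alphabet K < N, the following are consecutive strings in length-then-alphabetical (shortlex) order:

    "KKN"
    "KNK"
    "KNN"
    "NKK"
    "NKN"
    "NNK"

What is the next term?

The successor of NNK increments the rightmost position that isn't already N and resets every position after it to K.

NNN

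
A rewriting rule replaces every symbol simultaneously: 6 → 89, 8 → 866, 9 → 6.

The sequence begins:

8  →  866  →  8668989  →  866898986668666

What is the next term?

866898986668666866898989866898989

φ(866898986668666) expands symbol-by-symbol to 866 89 89 866 6 866 6 866 89 89 89 866 89 89 89; joining the 15 pieces gives the next term.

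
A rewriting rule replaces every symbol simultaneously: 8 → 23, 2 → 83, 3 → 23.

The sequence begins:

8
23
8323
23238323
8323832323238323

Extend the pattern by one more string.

23238323232383238323832323238323

φ(8323832323238323) expands symbol-by-symbol to 23 23 83 23 23 23 83 23 83 23 83 23 23 23 83 23; joining the 16 pieces gives the next term.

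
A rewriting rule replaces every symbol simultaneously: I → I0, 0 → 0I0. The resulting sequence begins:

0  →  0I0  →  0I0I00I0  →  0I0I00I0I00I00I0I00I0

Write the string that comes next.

0I0I00I0I00I00I0I00I0I00I00I0I00I00I0I00I0I00I00I0I00I0

Applying the rule to each of the 21 symbols of 0I0I00I0I00I00I0I00I0 gives the pieces 0I0 I0 0I0 I0 0I0 0I0 I0 0I0 I0 0I0 0I0 I0 0I0 0I0 I0 0I0 I0 0I0 0I0 I0 0I0, which concatenate to the answer.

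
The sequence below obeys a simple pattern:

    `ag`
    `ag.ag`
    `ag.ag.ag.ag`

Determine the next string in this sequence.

Every step duplicates the string with '.' between the halves.
Doubling ag.ag.ag.ag with '.' between the halves:

ag.ag.ag.ag.ag.ag.ag.ag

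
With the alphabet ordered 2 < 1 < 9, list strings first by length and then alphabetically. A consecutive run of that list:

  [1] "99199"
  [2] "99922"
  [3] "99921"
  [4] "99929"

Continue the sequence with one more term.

The successor of 99929 increments the rightmost position that isn't already 9 and resets every position after it to 2.

99912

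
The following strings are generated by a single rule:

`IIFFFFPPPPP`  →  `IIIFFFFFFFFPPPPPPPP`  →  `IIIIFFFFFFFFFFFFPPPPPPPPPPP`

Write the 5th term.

IIIIIIFFFFFFFFFFFFFFFFFFFFPPPPPPPPPPPPPPPPP

Reading off run lengths: I runs 2, 3, 4; F runs 4, 8, 12; P runs 5, 8, 11 — each is linear in n (n = 1, 2, …).
For term 5, n = 5, so the run lengths are 6, 20, 17.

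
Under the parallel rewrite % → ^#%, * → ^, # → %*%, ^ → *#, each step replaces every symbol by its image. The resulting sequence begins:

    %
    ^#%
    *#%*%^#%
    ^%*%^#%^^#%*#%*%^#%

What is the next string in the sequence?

Applying the rule to each of the 19 symbols of ^%*%^#%^^#%*#%*%^#% gives the pieces *# ^#% ^ ^#% *# %*% ^#% *# *# %*% ^#% ^ %*% ^#% ^ ^#% *# %*% ^#%, which concatenate to the answer.

*#^#%^^#%*#%*%^#%*#*#%*%^#%^%*%^#%^^#%*#%*%^#%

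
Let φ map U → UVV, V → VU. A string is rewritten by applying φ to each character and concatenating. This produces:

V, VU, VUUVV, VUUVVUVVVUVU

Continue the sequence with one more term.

VUUVVUVVVUVUUVVVUVUVUUVVVUUVV

Apply φ to VUUVVUVVVUVU symbol by symbol: V→VU, U→UVV, U→UVV, V→VU, V→VU, U→UVV, V→VU, V→VU, V→VU, U→UVV, V→VU, U→UVV; joined: VU UVV UVV VU VU UVV VU VU VU UVV VU UVV.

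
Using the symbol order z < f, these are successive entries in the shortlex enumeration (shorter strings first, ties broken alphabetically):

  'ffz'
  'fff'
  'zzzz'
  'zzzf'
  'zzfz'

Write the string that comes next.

zzff

Treat zzfz as a base-2 numeral over the given alphabet and add one, carrying through any trailing f's.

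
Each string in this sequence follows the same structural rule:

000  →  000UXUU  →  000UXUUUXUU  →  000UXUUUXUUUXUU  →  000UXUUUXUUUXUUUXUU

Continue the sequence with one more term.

000UXUUUXUUUXUUUXUUUXUU

The strings grow by a fixed suffix UXUU each time.
One more step from 000UXUUUXUUUXUUUXUU gives the answer.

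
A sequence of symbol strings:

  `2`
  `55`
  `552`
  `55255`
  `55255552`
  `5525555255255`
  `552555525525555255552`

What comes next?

This is a Fibonacci-style word recurrence s(k) = s(k−1)·s(k−2): e.g. 55·2 = 552.
Continuing: 552555525525555255552 · 5525555255255 gives term 8.

5525555255255552555525525555255255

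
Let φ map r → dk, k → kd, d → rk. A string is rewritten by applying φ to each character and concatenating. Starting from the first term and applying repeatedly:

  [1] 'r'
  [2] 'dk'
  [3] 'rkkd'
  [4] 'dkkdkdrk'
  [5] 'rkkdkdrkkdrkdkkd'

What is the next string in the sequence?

dkkdkdrkkdrkdkkdkdrkdkkdrkkdkdrk

Applying the rule to each of the 16 symbols of rkkdkdrkkdrkdkkd gives the pieces dk kd kd rk kd rk dk kd kd rk dk kd rk kd kd rk, which concatenate to the answer.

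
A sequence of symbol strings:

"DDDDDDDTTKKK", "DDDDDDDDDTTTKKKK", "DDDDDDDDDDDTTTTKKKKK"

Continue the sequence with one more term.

DDDDDDDDDDDDDTTTTTKKKKKK

Reading off run lengths: D runs 7, 9, 11; T runs 2, 3, 4; K runs 3, 4, 5 — each is linear in n, where the shown terms are n = 3, 4, 5.
At n = 6 the blocks have lengths 13, 5, 6.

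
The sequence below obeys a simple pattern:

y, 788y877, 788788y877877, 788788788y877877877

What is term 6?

788788788788788y877877877877877

s(k+1) = 788·s(k)·877, so each term gains 788 as a prefix and 877 as a suffix.
From 788788788y877877877, 2 further steps: 788788788y877877877 → 788788788788y877877877877 → (answer).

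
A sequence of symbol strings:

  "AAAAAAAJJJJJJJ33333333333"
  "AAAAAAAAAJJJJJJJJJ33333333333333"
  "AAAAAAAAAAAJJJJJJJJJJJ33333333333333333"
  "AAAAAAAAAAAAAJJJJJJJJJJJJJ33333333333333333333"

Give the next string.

Reading off run lengths: A runs 7, 9, 11, 13; J runs 7, 9, 11, 13; 3 runs 11, 14, 17, 20 — each is linear in n, where the shown terms are n = 3, 4, 5, 6.
Setting n = 7 gives 15, 15, 23 characters in each block.

AAAAAAAAAAAAAAAJJJJJJJJJJJJJJJ33333333333333333333333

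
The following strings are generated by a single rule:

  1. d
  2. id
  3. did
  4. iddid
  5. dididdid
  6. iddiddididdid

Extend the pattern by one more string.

dididdididdiddididdid

Each term (from the third on) is the two preceding terms concatenated in order: term 3 = d·id = did.
So term 7 is dididdid·iddiddididdid.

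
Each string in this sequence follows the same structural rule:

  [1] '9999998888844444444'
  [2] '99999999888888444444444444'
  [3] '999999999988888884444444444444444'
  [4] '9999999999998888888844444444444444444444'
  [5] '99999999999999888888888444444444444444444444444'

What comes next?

999999999999999988888888884444444444444444444444444444

Reading off run lengths: 9 runs 6, 8, 10, 12, 14; 8 runs 5, 6, 7, 8, 9; 4 runs 8, 12, 16, 20, 24 — each is linear in n, where the shown terms are n = 2, 3, 4, 5, 6.
At n = 7 the blocks have lengths 16, 10, 28.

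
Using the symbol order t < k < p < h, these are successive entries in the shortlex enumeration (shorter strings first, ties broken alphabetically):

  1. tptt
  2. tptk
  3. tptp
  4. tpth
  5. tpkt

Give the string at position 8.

tpkh

Advancing 3 positions from tpkt through tpkt → tpkk → tpkp reaches term 8.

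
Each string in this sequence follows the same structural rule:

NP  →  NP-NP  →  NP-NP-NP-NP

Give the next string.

s(k+1) = s(k)·-·s(k) — each term doubles the last with '-' between the halves.
So the next term is two copies of NP-NP-NP-NP with '-' between the halves.

NP-NP-NP-NP-NP-NP-NP-NP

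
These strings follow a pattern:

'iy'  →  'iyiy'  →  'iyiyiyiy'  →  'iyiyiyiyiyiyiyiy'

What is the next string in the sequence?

Each string is two copies of the previous one concatenated.
Doubling iyiyiyiyiyiyiyiy:

iyiyiyiyiyiyiyiyiyiyiyiyiyiyiyiy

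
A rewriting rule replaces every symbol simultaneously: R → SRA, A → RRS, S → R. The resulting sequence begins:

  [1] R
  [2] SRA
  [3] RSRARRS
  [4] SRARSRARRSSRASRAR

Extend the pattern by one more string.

RSRARRSSRARSRARRSSRASRARRSRARRSRSRARRSSRA

φ(SRARSRARRSSRASRAR) expands symbol-by-symbol to R SRA RRS SRA R SRA RRS SRA SRA R R SRA RRS R SRA RRS SRA; joining the 17 pieces gives the next term.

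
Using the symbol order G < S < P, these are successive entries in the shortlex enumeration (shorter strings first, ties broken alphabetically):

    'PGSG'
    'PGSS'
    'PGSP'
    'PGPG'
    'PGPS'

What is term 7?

PSGG

Continuing the enumeration 2 steps past PGPS: PGPS → PGPP → (answer).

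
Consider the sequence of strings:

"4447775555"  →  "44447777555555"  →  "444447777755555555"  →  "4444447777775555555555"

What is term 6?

444444447777777755555555555555

Reading off run lengths: 4 runs 3, 4, 5, 6; 7 runs 3, 4, 5, 6; 5 runs 4, 6, 8, 10 — each is linear in n (n = 1, 2, …).
For term 6, n = 6, so the run lengths are 8, 8, 14.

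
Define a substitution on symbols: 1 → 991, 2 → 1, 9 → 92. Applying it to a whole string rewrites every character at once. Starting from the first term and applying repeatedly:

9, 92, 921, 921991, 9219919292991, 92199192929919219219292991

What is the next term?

Applying the rule to each of the 26 symbols of 92199192929919219219292991 gives the pieces 92 1 991 92 92 991 92 1 92 1 92 92 991 92 1 991 92 1 991 92 1 92 1 92 92 991, which concatenate to the answer.

921991929299192192192929919219919219919219219292991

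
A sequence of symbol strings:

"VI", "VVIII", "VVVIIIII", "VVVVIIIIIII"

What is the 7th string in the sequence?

VVVVVVVIIIIIIIIIIIII

The n-th term is n V's then 2n-1 I's (n = 1, 2, …).
Setting n = 7 gives 7, 13 characters in each block.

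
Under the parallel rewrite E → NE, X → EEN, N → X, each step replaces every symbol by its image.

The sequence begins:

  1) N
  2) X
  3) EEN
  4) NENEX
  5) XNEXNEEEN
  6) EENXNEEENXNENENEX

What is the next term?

NENEXEENXNENENEXEENXNEXNEXNEEEN

φ(EENXNEEENXNENENEX) expands symbol-by-symbol to NE NE X EEN X NE NE NE X EEN X NE X NE X NE EEN; joining the 17 pieces gives the next term.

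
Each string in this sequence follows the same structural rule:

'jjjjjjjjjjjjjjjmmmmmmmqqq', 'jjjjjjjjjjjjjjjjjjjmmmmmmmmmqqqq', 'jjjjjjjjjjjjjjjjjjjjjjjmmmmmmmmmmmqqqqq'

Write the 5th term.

Term n consists of 4n+3 j's, followed by 2n+1 m's, followed by n q's, where the shown terms are n = 3, 4, 5.
At n = 7 the blocks have lengths 31, 15, 7.

jjjjjjjjjjjjjjjjjjjjjjjjjjjjjjjmmmmmmmmmmmmmmmqqqqqqq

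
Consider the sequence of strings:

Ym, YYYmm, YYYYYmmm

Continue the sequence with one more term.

Reading off run lengths: Y runs 1, 3, 5; m runs 1, 2, 3 — each is linear in n (n = 1, 2, …).
Setting n = 4 gives 7, 4 characters in each block.

YYYYYYYmmmm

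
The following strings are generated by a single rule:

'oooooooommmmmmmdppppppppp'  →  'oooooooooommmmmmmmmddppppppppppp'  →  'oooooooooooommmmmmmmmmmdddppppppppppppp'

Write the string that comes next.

oooooooooooooommmmmmmmmmmmmddddppppppppppppppp

Term n consists of 2n+2 o's, followed by 2n+1 m's, followed by n-2 d's, followed by 2n+3 p's, where the shown terms are n = 3, 4, 5.
At n = 6 the blocks have lengths 14, 13, 4, 15.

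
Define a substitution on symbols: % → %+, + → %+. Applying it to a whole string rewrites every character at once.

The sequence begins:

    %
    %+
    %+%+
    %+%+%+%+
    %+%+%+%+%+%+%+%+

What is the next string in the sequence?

Applying the rule to each of the 16 symbols of %+%+%+%+%+%+%+%+ gives the pieces %+ %+ %+ %+ %+ %+ %+ %+ %+ %+ %+ %+ %+ %+ %+ %+, which concatenate to the answer.

%+%+%+%+%+%+%+%+%+%+%+%+%+%+%+%+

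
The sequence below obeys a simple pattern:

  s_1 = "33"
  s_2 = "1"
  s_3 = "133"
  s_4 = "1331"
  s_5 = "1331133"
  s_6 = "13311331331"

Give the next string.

133113313311331133

Each term (from the third on) is the previous term followed by the one before it: term 3 = 1·33 = 133.
Continuing: 13311331331 · 1331133 gives term 7.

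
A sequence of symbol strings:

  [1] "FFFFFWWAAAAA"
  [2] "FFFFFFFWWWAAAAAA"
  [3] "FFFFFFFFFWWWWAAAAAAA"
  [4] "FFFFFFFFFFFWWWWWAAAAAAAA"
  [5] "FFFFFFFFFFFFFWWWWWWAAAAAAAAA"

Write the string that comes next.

FFFFFFFFFFFFFFFWWWWWWWAAAAAAAAAA

Each string has the form F^{2n-1} W^{n-1} A^{n+2}, where the shown terms are n = 3, 4, 5, 6, 7.
For the next term, n = 8, so the run lengths are 15, 7, 10.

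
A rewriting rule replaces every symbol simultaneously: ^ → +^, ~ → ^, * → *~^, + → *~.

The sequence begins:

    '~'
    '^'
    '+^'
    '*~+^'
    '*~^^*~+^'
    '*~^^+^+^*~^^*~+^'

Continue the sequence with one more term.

*~^^+^+^*~+^*~+^*~^^+^+^*~^^*~+^

φ(*~^^+^+^*~^^*~+^) expands symbol-by-symbol to *~^ ^ +^ +^ *~ +^ *~ +^ *~^ ^ +^ +^ *~^ ^ *~ +^; joining the 16 pieces gives the next term.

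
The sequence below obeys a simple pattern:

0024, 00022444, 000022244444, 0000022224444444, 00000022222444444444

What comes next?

Each string has the form 0^{n+1} 2^{n} 4^{2n-1} (n = 1, 2, …).
At n = 6 the blocks have lengths 7, 6, 11.

000000022222244444444444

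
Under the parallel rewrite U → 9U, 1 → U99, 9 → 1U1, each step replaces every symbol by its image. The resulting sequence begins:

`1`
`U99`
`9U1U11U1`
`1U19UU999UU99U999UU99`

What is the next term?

U999UU991U19U9U1U11U11U19U9U1U11U19U1U11U11U19U9U1U11U1

Applying the rule to each of the 21 symbols of 1U19UU999UU99U999UU99 gives the pieces U99 9U U99 1U1 9U 9U 1U1 1U1 1U1 9U 9U 1U1 1U1 9U 1U1 1U1 1U1 9U 9U 1U1 1U1, which concatenate to the answer.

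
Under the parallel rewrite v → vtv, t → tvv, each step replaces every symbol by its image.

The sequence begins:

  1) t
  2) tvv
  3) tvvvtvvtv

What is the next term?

Expanding tvvvtvvtv: t→tvv, v→vtv, v→vtv, v→vtv, t→tvv, v→vtv, v→vtv, t→tvv, v→vtv. Concatenated: tvv vtv vtv vtv tvv vtv vtv tvv vtv.

tvvvtvvtvvtvtvvvtvvtvtvvvtv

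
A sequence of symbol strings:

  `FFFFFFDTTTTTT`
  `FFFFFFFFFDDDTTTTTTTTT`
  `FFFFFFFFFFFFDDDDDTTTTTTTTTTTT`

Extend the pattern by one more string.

The n-th term is 3n+3 F's then 2n-1 D's then 3n+3 T's (n = 1, 2, …).
At n = 4 the blocks have lengths 15, 7, 15.

FFFFFFFFFFFFFFFDDDDDDDTTTTTTTTTTTTTTT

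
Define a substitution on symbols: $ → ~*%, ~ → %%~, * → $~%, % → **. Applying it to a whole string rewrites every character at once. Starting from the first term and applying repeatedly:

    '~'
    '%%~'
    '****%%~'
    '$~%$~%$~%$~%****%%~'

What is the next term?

Applying the rule to each of the 19 symbols of $~%$~%$~%$~%****%%~ gives the pieces ~*% %%~ ** ~*% %%~ ** ~*% %%~ ** ~*% %%~ ** $~% $~% $~% $~% ** ** %%~, which concatenate to the answer.

~*%%%~**~*%%%~**~*%%%~**~*%%%~**$~%$~%$~%$~%****%%~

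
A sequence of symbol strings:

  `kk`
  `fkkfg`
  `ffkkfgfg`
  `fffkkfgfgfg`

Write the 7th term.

Each term wraps the previous one in f on the left and fg on the right.
From fffkkfgfgfg, 3 further steps: fffkkfgfgfg → ffffkkfgfgfgfg → fffffkkfgfgfgfgfg → (answer).

ffffffkkfgfgfgfgfgfg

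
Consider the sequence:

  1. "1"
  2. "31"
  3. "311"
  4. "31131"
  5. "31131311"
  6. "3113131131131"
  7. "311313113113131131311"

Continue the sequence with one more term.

This is a Fibonacci-style word recurrence s(k) = s(k−1)·s(k−2): e.g. 31·1 = 311.
The next term joins 311313113113131131311 and 3113131131131.

3113131131131311313113113131131131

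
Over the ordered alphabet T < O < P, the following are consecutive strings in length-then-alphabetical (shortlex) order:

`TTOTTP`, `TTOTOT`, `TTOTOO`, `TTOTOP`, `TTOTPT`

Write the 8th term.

Continuing the enumeration 3 steps past TTOTPT: TTOTPT → TTOTPO → TTOTPP → (answer).

TTOOTT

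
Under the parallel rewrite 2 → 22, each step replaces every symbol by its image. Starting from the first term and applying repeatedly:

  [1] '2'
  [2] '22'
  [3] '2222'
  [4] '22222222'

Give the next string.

Rewriting each symbol of 22222222: 2→22, 2→22, 2→22, 2→22, 2→22, 2→22, 2→22, 2→22, which concatenates to 22 22 22 22 22 22 22 22.

2222222222222222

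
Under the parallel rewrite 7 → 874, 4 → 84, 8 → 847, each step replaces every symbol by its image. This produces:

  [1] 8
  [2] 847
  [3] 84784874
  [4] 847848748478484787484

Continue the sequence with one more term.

Applying the rule to each of the 21 symbols of 847848748478484787484 gives the pieces 847 84 874 847 84 847 874 84 847 84 874 847 84 847 84 874 847 874 84 847 84, which concatenate to the answer.

8478487484784847874848478487484784847848748478748484784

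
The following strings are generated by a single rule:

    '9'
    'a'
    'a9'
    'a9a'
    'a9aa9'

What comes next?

a9aa9a9a

Each term (from the third on) is the previous term followed by the one before it: term 3 = a·9 = a9.
So term 6 is a9aa9·a9a.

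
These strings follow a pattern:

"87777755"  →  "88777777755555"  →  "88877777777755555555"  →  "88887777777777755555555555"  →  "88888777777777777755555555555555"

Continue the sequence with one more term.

88888877777777777777755555555555555555

Term n consists of n 8's, followed by 2n+3 7's, followed by 3n-1 5's (n = 1, 2, …).
For the next term, n = 6, so the run lengths are 6, 15, 17.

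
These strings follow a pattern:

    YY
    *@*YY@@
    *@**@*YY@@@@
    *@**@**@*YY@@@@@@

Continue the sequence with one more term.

Every step adds *@* to the front and @@ to the end of the previous string.
Applying this once more to *@**@**@*YY@@@@@@:

*@**@**@**@*YY@@@@@@@@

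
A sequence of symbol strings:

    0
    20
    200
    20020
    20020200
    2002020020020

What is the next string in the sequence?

200202002002020020200

From term 3 onward, concatenate the last term with the second-to-last: 20·0 = 200, 200·20 = 20020, …
So term 7 is 2002020020020·20020200.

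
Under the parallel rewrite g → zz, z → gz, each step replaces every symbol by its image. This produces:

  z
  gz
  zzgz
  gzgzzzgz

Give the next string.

Apply φ to gzgzzzgz symbol by symbol: g→zz, z→gz, g→zz, z→gz, z→gz, z→gz, g→zz, z→gz; joined: zz gz zz gz gz gz zz gz.

zzgzzzgzgzgzzzgz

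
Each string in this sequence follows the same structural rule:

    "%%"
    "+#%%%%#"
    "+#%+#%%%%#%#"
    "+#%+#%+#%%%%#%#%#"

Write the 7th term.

Every step adds +#% to the front and %# to the end of the previous string.
From +#%+#%+#%%%%#%#%#, 3 further steps: +#%+#%+#%%%%#%#%# → +#%+#%+#%+#%%%%#%#%#%# → +#%+#%+#%+#%+#%%%%#%#%#%#%# → (answer).

+#%+#%+#%+#%+#%+#%%%%#%#%#%#%#%#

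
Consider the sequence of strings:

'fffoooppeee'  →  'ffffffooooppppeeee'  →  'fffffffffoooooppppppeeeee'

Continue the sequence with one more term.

Term n consists of 3n f's, followed by n+2 o's, followed by 2n p's, followed by n+2 e's (n = 1, 2, …).
Setting n = 4 gives 12, 6, 8, 6 characters in each block.

ffffffffffffooooooppppppppeeeeee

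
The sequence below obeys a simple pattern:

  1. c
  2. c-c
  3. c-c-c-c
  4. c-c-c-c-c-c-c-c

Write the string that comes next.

s(k+1) = s(k)·-·s(k) — each term doubles the last with '-' between the halves.
Doubling c-c-c-c-c-c-c-c with '-' between the halves:

c-c-c-c-c-c-c-c-c-c-c-c-c-c-c-c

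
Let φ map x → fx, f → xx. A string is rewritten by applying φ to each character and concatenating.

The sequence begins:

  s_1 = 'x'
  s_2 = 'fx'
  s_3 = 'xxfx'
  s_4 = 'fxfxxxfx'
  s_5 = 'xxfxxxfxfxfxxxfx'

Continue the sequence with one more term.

Rewriting the 16 symbols of xxfxxxfxfxfxxxfx one by one yields fx fx xx fx fx fx xx fx xx fx xx fx fx fx xx fx; concatenated:

fxfxxxfxfxfxxxfxxxfxxxfxfxfxxxfx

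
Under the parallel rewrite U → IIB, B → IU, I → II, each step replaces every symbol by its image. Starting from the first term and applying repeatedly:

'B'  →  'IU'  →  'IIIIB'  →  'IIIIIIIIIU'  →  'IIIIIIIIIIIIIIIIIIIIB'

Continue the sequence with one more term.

Rewriting the 21 symbols of IIIIIIIIIIIIIIIIIIIIB one by one yields II II II II II II II II II II II II II II II II II II II II IU; concatenated:

IIIIIIIIIIIIIIIIIIIIIIIIIIIIIIIIIIIIIIIIIU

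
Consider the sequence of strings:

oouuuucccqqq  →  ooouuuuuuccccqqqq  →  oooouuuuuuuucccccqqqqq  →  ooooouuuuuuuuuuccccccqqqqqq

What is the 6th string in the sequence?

Reading off run lengths: o runs 2, 3, 4, 5; u runs 4, 6, 8, 10; c runs 3, 4, 5, 6; q runs 3, 4, 5, 6 — each is linear in n, where the shown terms are n = 2, 3, 4, 5.
For term 6, n = 7, so the run lengths are 7, 14, 8, 8.

ooooooouuuuuuuuuuuuuuccccccccqqqqqqqq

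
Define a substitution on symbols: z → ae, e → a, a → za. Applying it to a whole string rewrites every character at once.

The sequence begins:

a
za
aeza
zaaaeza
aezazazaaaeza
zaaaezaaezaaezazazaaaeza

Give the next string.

Rewriting the 24 symbols of zaaaezaaezaaezazazaaaeza one by one yields ae za za za a ae za za a ae za za a ae za ae za ae za za za a ae za; concatenated:

aezazazaaaezazaaaezazaaaezaaezaaezazazaaaeza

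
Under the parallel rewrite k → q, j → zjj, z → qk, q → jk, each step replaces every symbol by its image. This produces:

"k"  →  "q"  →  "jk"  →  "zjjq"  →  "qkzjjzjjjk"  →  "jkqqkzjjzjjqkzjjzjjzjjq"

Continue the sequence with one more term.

zjjqjkjkqqkzjjzjjqkzjjzjjjkqqkzjjzjjqkzjjzjjqkzjjzjjjk

Applying the rule to each of the 23 symbols of jkqqkzjjzjjqkzjjzjjzjjq gives the pieces zjj q jk jk q qk zjj zjj qk zjj zjj jk q qk zjj zjj qk zjj zjj qk zjj zjj jk, which concatenate to the answer.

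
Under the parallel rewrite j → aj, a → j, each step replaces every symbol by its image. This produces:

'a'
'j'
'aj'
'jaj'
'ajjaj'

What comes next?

jajajjaj

Apply φ to ajjaj symbol by symbol: a→j, j→aj, j→aj, a→j, j→aj; joined: j aj aj j aj.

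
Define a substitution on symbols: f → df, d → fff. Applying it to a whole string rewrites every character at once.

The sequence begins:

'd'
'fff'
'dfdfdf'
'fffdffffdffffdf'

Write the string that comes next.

Rewriting the 15 symbols of fffdffffdffffdf one by one yields df df df fff df df df df fff df df df df fff df; concatenated:

dfdfdffffdfdfdfdffffdfdfdfdffffdf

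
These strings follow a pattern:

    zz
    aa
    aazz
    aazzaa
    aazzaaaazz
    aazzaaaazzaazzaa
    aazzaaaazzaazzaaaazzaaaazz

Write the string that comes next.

aazzaaaazzaazzaaaazzaaaazzaazzaaaazzaazzaa

This is a Fibonacci-style word recurrence s(k) = s(k−1)·s(k−2): e.g. aa·zz = aazz.
So term 8 is aazzaaaazzaazzaaaazzaaaazz·aazzaaaazzaazzaa.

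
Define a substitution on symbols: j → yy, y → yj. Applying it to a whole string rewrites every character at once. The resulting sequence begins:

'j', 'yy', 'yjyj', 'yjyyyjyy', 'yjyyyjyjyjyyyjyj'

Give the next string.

Replace each of the 16 characters of yjyyyjyjyjyyyjyj in place — yj yy yj yj yj yy yj yy yj yy yj yj yj yy yj yy — and concatenate.

yjyyyjyjyjyyyjyyyjyyyjyjyjyyyjyy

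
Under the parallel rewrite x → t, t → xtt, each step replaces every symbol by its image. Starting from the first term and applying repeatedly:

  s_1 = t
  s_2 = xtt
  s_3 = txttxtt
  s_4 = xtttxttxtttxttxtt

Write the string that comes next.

txttxttxtttxttxtttxttxttxtttxttxtttxttxtt

Replace each of the 17 characters of xtttxttxtttxttxtt in place — t xtt xtt xtt t xtt xtt t xtt xtt xtt t xtt xtt t xtt xtt — and concatenate.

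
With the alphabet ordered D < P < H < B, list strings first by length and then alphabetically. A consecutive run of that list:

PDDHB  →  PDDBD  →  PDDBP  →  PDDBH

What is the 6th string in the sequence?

Stepping forward 2 times from PDDBH: PDDBH → PDDBB, then the target.

PDPDD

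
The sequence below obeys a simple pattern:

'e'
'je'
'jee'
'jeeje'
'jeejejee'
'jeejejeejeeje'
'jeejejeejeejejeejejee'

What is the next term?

jeejejeejeejejeejejeejeejejeejeeje

Each term (from the third on) is the previous term followed by the one before it: term 3 = je·e = jee.
So term 8 is jeejejeejeejejeejejee·jeejejeejeeje.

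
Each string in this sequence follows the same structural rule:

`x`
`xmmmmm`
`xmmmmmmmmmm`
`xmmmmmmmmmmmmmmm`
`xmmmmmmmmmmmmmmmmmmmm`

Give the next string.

xmmmmmmmmmmmmmmmmmmmmmmmmm

The strings grow by a fixed suffix mmmmm each time.
So the next term is xmmmmmmmmmmmmmmmmmmmm·mmmmm.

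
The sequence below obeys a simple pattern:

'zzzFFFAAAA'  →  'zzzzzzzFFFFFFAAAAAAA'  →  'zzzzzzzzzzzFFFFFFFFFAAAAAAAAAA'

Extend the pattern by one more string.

Term n consists of 4n-1 z's, followed by 3n F's, followed by 3n+1 A's (n = 1, 2, …).
Setting n = 4 gives 15, 12, 13 characters in each block.

zzzzzzzzzzzzzzzFFFFFFFFFFFFAAAAAAAAAAAAA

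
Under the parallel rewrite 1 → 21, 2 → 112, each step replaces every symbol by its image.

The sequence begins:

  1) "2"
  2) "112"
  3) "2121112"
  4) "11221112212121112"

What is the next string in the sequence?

21211121122121211121122111221112212121112

φ(11221112212121112) expands symbol-by-symbol to 21 21 112 112 21 21 21 112 112 21 112 21 112 21 21 21 112; joining the 17 pieces gives the next term.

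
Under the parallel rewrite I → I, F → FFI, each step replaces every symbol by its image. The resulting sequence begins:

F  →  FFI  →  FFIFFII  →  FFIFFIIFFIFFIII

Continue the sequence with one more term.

FFIFFIIFFIFFIIIFFIFFIIFFIFFIIII

Applying the rule to each of the 15 symbols of FFIFFIIFFIFFIII gives the pieces FFI FFI I FFI FFI I I FFI FFI I FFI FFI I I I, which concatenate to the answer.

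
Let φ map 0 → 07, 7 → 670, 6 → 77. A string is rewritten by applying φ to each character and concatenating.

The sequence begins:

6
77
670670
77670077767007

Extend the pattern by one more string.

670670776700707670670670776700707670

Replace each of the 14 characters of 77670077767007 in place — 670 670 77 670 07 07 670 670 670 77 670 07 07 670 — and concatenate.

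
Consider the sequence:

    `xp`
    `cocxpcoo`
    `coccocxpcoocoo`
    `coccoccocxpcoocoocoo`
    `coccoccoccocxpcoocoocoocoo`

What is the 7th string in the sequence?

coccoccoccoccoccocxpcoocoocoocoocoocoo

Every step adds coc to the front and coo to the end of the previous string.
From coccoccoccocxpcoocoocoocoo, 2 further steps: coccoccoccocxpcoocoocoocoo → coccoccoccoccocxpcoocoocoocoocoo → (answer).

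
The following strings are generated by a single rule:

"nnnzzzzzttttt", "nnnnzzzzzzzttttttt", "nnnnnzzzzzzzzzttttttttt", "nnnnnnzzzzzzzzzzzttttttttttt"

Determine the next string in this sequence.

Term n consists of n+1 n's, followed by 2n+1 z's, followed by 2n+1 t's, where the shown terms are n = 2, 3, 4, 5.
For the next term, n = 6, so the run lengths are 7, 13, 13.

nnnnnnnzzzzzzzzzzzzzttttttttttttt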